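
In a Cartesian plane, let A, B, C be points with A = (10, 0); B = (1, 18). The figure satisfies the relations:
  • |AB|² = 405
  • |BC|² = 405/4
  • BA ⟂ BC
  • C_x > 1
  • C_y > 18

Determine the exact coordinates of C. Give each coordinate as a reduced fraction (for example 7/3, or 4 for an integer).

1. C_x = 10  [[BA ⟂ BC ⇒ 9x-18y+315=0] ∩ [|C−(1, 18)|²=405/4]]
2. C_y = 45/2  [[BA ⟂ BC ⇒ 9x-18y+315=0] ∩ [|C−(1, 18)|²=405/4]]
   so C = (10, 45/2)

C = (10, 45/2)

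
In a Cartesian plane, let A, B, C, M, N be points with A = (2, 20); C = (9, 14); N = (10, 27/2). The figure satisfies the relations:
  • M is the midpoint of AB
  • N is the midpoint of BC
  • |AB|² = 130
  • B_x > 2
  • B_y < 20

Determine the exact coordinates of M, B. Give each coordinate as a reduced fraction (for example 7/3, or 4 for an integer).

M = (13/2, 33/2)
B = (11, 13)

1. B_x = 11  [B = 2·N−C = 2·(10, 27/2)−(9, 14)]
2. B_y = 13  [B = 2·N−C = 2·(10, 27/2)−(9, 14)]
   so B = (11, 13)
3. M_x = 13/2  [2·M = A+B = (2, 20)+(11, 13)]
4. M_y = 33/2  [2·M = A+B = (2, 20)+(11, 13)]
   so M = (13/2, 33/2)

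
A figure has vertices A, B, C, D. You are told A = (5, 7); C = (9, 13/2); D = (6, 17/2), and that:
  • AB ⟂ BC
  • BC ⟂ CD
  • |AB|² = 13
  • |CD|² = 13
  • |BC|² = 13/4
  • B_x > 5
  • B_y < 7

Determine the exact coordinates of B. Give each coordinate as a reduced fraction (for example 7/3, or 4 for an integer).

B = (8, 5)

1. B_x = 8  [[BC ⟂ CD ⇒ 3x-2y-14=0] ∩ [|B−(5, 7)|²=13]]
2. B_y = 5  [[BC ⟂ CD ⇒ 3x-2y-14=0] ∩ [|B−(5, 7)|²=13]]
   so B = (8, 5)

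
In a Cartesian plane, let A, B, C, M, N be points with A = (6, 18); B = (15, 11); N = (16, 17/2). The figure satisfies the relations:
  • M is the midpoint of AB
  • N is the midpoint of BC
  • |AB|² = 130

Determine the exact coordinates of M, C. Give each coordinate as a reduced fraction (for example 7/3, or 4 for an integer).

1. M_x = 21/2  [2·M = A+B = (6, 18)+(15, 11)]
2. M_y = 29/2  [2·M = A+B = (6, 18)+(15, 11)]
   so M = (21/2, 29/2)
3. C_x = 17  [C = 2·N−B = 2·(16, 17/2)−(15, 11)]
4. C_y = 6  [C = 2·N−B = 2·(16, 17/2)−(15, 11)]
   so C = (17, 6)

M = (21/2, 29/2)
C = (17, 6)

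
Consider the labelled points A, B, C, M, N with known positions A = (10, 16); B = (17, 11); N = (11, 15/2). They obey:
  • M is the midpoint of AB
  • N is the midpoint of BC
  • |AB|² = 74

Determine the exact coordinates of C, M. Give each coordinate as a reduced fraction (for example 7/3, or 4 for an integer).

1. M_x = 27/2  [2·M = A+B = (10, 16)+(17, 11)]
2. M_y = 27/2  [2·M = A+B = (10, 16)+(17, 11)]
   so M = (27/2, 27/2)
3. C_x = 5  [C = 2·N−B = 2·(11, 15/2)−(17, 11)]
4. C_y = 4  [C = 2·N−B = 2·(11, 15/2)−(17, 11)]
   so C = (5, 4)

C = (5, 4)
M = (27/2, 27/2)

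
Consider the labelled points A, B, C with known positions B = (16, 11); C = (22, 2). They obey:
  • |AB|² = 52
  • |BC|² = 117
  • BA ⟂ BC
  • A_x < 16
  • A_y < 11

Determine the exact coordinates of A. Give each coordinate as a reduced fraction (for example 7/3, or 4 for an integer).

A = (10, 7)

1. A_x = 10  [[BA ⟂ BC ⇒ 6x-9y+3=0] ∩ [|A−(16, 11)|²=52]]
2. A_y = 7  [[BA ⟂ BC ⇒ 6x-9y+3=0] ∩ [|A−(16, 11)|²=52]]
   so A = (10, 7)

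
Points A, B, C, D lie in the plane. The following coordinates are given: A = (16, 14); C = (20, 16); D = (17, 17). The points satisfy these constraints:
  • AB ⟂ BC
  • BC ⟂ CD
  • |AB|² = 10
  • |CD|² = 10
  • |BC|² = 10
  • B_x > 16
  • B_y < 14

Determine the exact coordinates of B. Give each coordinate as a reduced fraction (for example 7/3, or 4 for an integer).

B = (19, 13)

1. B_x = 19  [[BC ⟂ CD ⇒ 3x-1y-44=0] ∩ [|B−(16, 14)|²=10]]
2. B_y = 13  [[BC ⟂ CD ⇒ 3x-1y-44=0] ∩ [|B−(16, 14)|²=10]]
   so B = (19, 13)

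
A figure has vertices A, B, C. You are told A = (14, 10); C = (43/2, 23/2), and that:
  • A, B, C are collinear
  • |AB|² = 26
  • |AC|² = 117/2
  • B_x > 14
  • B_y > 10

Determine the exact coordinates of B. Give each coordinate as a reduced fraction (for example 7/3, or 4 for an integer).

B = (19, 11)

1. B_x = 19  [[A, B, C are collinear ⇒ 3/2x-15/2y+54=0] ∩ [|B−(14, 10)|²=26]]
2. B_y = 11  [[A, B, C are collinear ⇒ 3/2x-15/2y+54=0] ∩ [|B−(14, 10)|²=26]]
   so B = (19, 11)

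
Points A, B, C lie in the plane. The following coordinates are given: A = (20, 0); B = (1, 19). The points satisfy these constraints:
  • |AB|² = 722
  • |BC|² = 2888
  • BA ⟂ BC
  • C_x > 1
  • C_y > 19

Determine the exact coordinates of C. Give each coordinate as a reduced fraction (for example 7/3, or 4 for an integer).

1. C_x = 39  [[BA ⟂ BC ⇒ 19x-19y+342=0] ∩ [|C−(1, 19)|²=2888]]
2. C_y = 57  [[BA ⟂ BC ⇒ 19x-19y+342=0] ∩ [|C−(1, 19)|²=2888]]
   so C = (39, 57)

C = (39, 57)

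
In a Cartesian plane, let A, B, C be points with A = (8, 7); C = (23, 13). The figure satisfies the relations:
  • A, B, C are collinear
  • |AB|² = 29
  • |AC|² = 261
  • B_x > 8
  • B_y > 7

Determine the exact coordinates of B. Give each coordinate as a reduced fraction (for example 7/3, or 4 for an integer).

1. B_x = 13  [[A, B, C are collinear ⇒ 6x-15y+57=0] ∩ [|B−(8, 7)|²=29]]
2. B_y = 9  [[A, B, C are collinear ⇒ 6x-15y+57=0] ∩ [|B−(8, 7)|²=29]]
   so B = (13, 9)

B = (13, 9)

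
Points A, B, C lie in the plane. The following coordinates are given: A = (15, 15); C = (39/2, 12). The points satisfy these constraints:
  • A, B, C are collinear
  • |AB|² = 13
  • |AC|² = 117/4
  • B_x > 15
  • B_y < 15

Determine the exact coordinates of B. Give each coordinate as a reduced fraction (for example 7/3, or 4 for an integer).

1. B_x = 18  [[A, B, C are collinear ⇒ -3x-9/2y+225/2=0] ∩ [|B−(15, 15)|²=13]]
2. B_y = 13  [[A, B, C are collinear ⇒ -3x-9/2y+225/2=0] ∩ [|B−(15, 15)|²=13]]
   so B = (18, 13)

B = (18, 13)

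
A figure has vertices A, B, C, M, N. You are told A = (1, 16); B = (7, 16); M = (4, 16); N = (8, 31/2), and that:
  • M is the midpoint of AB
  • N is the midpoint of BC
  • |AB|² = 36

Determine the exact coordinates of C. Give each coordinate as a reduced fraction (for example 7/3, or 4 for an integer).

1. C_x = 9  [C = 2·N−B = 2·(8, 31/2)−(7, 16)]
2. C_y = 15  [C = 2·N−B = 2·(8, 31/2)−(7, 16)]
   so C = (9, 15)

C = (9, 15)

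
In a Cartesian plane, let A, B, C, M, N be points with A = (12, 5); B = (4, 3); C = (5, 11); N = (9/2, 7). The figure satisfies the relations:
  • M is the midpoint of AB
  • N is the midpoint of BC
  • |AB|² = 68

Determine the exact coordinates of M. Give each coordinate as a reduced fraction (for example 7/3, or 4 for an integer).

M = (8, 4)

1. M_x = 8  [2·M = A+B = (12, 5)+(4, 3)]
2. M_y = 4  [2·M = A+B = (12, 5)+(4, 3)]
   so M = (8, 4)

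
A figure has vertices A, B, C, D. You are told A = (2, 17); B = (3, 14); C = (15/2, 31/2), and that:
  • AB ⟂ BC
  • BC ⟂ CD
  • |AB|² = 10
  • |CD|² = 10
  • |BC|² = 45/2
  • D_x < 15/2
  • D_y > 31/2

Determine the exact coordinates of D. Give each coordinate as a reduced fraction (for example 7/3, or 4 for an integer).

1. D_x = 13/2  [[BC ⟂ CD ⇒ 9/2x+3/2y-57=0] ∩ [|D−(15/2, 31/2)|²=10]]
2. D_y = 37/2  [[BC ⟂ CD ⇒ 9/2x+3/2y-57=0] ∩ [|D−(15/2, 31/2)|²=10]]
   so D = (13/2, 37/2)

D = (13/2, 37/2)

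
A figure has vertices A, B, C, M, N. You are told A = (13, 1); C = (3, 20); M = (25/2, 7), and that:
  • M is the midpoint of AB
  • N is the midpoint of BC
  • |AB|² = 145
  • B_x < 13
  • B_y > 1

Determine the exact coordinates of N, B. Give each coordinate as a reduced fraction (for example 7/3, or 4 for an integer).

N = (15/2, 33/2)
B = (12, 13)

1. B_x = 12  [B = 2·M−A = 2·(25/2, 7)−(13, 1)]
2. B_y = 13  [B = 2·M−A = 2·(25/2, 7)−(13, 1)]
   so B = (12, 13)
3. N_x = 15/2  [2·N = B+C = (12, 13)+(3, 20)]
4. N_y = 33/2  [2·N = B+C = (12, 13)+(3, 20)]
   so N = (15/2, 33/2)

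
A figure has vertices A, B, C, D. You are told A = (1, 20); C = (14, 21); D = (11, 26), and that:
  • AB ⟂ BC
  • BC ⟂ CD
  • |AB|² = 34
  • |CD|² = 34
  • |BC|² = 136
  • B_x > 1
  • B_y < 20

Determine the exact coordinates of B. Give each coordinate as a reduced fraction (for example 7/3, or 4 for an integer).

1. B_x = 4  [[BC ⟂ CD ⇒ 3x-5y+63=0] ∩ [|B−(1, 20)|²=34]]
2. B_y = 15  [[BC ⟂ CD ⇒ 3x-5y+63=0] ∩ [|B−(1, 20)|²=34]]
   so B = (4, 15)

B = (4, 15)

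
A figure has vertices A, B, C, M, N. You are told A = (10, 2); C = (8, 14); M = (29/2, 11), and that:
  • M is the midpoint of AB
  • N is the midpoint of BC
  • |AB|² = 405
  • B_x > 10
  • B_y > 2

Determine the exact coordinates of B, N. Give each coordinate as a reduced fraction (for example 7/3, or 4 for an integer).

B = (19, 20)
N = (27/2, 17)

1. B_x = 19  [B = 2·M−A = 2·(29/2, 11)−(10, 2)]
2. B_y = 20  [B = 2·M−A = 2·(29/2, 11)−(10, 2)]
   so B = (19, 20)
3. N_x = 27/2  [2·N = B+C = (19, 20)+(8, 14)]
4. N_y = 17  [2·N = B+C = (19, 20)+(8, 14)]
   so N = (27/2, 17)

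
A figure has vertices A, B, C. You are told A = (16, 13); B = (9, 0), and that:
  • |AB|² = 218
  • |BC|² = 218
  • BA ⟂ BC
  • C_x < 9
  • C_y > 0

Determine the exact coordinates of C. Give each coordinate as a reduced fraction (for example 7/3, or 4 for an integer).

1. C_x = -4  [[BA ⟂ BC ⇒ 7x+13y-63=0] ∩ [|C−(9, 0)|²=218]]
2. C_y = 7  [[BA ⟂ BC ⇒ 7x+13y-63=0] ∩ [|C−(9, 0)|²=218]]
   so C = (-4, 7)

C = (-4, 7)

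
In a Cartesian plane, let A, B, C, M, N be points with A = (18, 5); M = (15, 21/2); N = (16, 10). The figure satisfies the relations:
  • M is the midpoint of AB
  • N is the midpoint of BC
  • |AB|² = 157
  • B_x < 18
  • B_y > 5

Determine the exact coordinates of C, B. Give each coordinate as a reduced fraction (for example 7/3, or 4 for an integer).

C = (20, 4)
B = (12, 16)

1. B_x = 12  [B = 2·M−A = 2·(15, 21/2)−(18, 5)]
2. B_y = 16  [B = 2·M−A = 2·(15, 21/2)−(18, 5)]
   so B = (12, 16)
3. C_x = 20  [C = 2·N−B = 2·(16, 10)−(12, 16)]
4. C_y = 4  [C = 2·N−B = 2·(16, 10)−(12, 16)]
   so C = (20, 4)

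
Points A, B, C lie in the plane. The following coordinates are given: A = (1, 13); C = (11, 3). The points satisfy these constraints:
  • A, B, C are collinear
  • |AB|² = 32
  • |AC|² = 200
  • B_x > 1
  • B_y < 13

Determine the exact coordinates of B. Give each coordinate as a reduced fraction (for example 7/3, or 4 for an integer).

1. B_x = 5  [[A, B, C are collinear ⇒ -10x-10y+140=0] ∩ [|B−(1, 13)|²=32]]
2. B_y = 9  [[A, B, C are collinear ⇒ -10x-10y+140=0] ∩ [|B−(1, 13)|²=32]]
   so B = (5, 9)

B = (5, 9)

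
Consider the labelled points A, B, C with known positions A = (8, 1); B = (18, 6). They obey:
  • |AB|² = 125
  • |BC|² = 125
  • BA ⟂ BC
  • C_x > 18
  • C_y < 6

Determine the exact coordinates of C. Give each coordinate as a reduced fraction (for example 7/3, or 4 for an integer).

1. C_x = 23  [[BA ⟂ BC ⇒ -10x-5y+210=0] ∩ [|C−(18, 6)|²=125]]
2. C_y = -4  [[BA ⟂ BC ⇒ -10x-5y+210=0] ∩ [|C−(18, 6)|²=125]]
   so C = (23, -4)

C = (23, -4)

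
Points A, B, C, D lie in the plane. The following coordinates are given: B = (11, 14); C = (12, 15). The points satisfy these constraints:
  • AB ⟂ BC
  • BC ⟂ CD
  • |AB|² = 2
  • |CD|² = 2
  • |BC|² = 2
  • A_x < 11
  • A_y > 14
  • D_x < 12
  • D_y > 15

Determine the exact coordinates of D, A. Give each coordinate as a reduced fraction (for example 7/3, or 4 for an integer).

D = (11, 16)
A = (10, 15)

1. D_x = 11  [[BC ⟂ CD ⇒ 1x+1y-27=0] ∩ [|D−(12, 15)|²=2]]
2. D_y = 16  [[BC ⟂ CD ⇒ 1x+1y-27=0] ∩ [|D−(12, 15)|²=2]]
   so D = (11, 16)
3. A_x = 10  [[AB ⟂ BC ⇒ -1x-1y+25=0] ∩ [|A−(11, 14)|²=2]]
4. A_y = 15  [[AB ⟂ BC ⇒ -1x-1y+25=0] ∩ [|A−(11, 14)|²=2]]
   so A = (10, 15)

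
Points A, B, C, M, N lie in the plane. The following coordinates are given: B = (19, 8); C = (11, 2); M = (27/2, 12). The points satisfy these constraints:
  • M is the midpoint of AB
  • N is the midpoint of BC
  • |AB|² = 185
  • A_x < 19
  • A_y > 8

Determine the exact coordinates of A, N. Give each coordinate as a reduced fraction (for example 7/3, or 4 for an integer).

1. A_x = 8  [A = 2·M−B = 2·(27/2, 12)−(19, 8)]
2. A_y = 16  [A = 2·M−B = 2·(27/2, 12)−(19, 8)]
   so A = (8, 16)
3. N_x = 15  [2·N = B+C = (19, 8)+(11, 2)]
4. N_y = 5  [2·N = B+C = (19, 8)+(11, 2)]
   so N = (15, 5)

A = (8, 16)
N = (15, 5)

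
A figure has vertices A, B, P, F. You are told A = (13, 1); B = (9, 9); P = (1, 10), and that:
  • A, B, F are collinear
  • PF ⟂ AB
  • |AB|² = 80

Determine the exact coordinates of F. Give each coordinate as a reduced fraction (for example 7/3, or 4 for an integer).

F = (7, 13)

1. F_x = 7  [[A, B, F are collinear ⇒ -8x-4y+108=0] ∩ [PF ⟂ AB ⇒ -4x+8y-76=0]]
2. F_y = 13  [[A, B, F are collinear ⇒ -8x-4y+108=0] ∩ [PF ⟂ AB ⇒ -4x+8y-76=0]]
   so F = (7, 13)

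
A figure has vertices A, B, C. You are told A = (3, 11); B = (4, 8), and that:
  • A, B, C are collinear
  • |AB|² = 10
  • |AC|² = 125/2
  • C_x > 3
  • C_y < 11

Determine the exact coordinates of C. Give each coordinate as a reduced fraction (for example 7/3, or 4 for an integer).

1. C_x = 11/2  [[A, B, C are collinear ⇒ 3x+1y-20=0] ∩ [|C−(3, 11)|²=125/2]]
2. C_y = 7/2  [[A, B, C are collinear ⇒ 3x+1y-20=0] ∩ [|C−(3, 11)|²=125/2]]
   so C = (11/2, 7/2)

C = (11/2, 7/2)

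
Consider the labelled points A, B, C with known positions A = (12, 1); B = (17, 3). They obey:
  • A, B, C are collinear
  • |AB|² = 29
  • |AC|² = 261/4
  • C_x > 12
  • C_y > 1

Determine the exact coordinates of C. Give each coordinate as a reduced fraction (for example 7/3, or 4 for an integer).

C = (39/2, 4)

1. C_x = 39/2  [[A, B, C are collinear ⇒ -2x+5y+19=0] ∩ [|C−(12, 1)|²=261/4]]
2. C_y = 4  [[A, B, C are collinear ⇒ -2x+5y+19=0] ∩ [|C−(12, 1)|²=261/4]]
   so C = (39/2, 4)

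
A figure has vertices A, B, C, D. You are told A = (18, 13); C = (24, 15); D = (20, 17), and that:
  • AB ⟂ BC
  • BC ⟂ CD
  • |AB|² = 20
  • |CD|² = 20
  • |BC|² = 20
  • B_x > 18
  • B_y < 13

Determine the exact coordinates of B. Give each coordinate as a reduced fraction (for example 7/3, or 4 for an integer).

1. B_x = 22  [[BC ⟂ CD ⇒ 4x-2y-66=0] ∩ [|B−(18, 13)|²=20]]
2. B_y = 11  [[BC ⟂ CD ⇒ 4x-2y-66=0] ∩ [|B−(18, 13)|²=20]]
   so B = (22, 11)

B = (22, 11)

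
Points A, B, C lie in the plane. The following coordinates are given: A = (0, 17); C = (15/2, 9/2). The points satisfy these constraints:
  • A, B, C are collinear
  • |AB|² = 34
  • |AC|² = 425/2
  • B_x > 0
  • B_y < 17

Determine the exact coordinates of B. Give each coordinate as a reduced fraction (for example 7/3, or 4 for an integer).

1. B_x = 3  [[A, B, C are collinear ⇒ -25/2x-15/2y+255/2=0] ∩ [|B−(0, 17)|²=34]]
2. B_y = 12  [[A, B, C are collinear ⇒ -25/2x-15/2y+255/2=0] ∩ [|B−(0, 17)|²=34]]
   so B = (3, 12)

B = (3, 12)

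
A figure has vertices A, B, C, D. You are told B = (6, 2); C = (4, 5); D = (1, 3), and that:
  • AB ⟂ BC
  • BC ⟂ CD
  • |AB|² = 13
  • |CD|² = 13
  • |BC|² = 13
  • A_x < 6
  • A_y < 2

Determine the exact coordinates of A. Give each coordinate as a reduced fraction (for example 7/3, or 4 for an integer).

1. A_x = 3  [[AB ⟂ BC ⇒ 2x-3y-6=0] ∩ [|A−(6, 2)|²=13]]
2. A_y = 0  [[AB ⟂ BC ⇒ 2x-3y-6=0] ∩ [|A−(6, 2)|²=13]]
   so A = (3, 0)

A = (3, 0)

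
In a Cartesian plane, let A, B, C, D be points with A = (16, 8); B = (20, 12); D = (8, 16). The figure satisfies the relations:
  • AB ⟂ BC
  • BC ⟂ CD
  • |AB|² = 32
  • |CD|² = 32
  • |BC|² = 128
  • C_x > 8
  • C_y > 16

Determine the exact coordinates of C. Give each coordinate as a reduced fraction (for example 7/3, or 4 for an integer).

1. C_x = 12  [[AB ⟂ BC ⇒ 4x+4y-128=0] ∩ [|C−(8, 16)|²=32]]
2. C_y = 20  [[AB ⟂ BC ⇒ 4x+4y-128=0] ∩ [|C−(8, 16)|²=32]]
   so C = (12, 20)

C = (12, 20)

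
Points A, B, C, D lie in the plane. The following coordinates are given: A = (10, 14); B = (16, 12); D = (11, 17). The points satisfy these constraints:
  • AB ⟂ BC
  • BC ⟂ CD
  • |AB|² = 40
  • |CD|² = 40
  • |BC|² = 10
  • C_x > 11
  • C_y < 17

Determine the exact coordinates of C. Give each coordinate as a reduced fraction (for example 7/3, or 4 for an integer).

1. C_x = 17  [[AB ⟂ BC ⇒ 6x-2y-72=0] ∩ [|C−(11, 17)|²=40]]
2. C_y = 15  [[AB ⟂ BC ⇒ 6x-2y-72=0] ∩ [|C−(11, 17)|²=40]]
   so C = (17, 15)

C = (17, 15)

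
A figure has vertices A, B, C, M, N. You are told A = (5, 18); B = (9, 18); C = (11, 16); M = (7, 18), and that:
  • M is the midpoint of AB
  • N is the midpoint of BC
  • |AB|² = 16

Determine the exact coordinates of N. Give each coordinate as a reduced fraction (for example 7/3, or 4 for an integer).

1. N_x = 10  [2·N = B+C = (9, 18)+(11, 16)]
2. N_y = 17  [2·N = B+C = (9, 18)+(11, 16)]
   so N = (10, 17)

N = (10, 17)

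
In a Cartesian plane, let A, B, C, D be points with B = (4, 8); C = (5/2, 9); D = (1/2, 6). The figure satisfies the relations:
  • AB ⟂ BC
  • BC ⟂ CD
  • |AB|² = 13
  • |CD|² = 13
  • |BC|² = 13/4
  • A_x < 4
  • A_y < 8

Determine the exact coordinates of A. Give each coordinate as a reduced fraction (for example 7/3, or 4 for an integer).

A = (2, 5)

1. A_x = 2  [[AB ⟂ BC ⇒ 3/2x-1y+2=0] ∩ [|A−(4, 8)|²=13]]
2. A_y = 5  [[AB ⟂ BC ⇒ 3/2x-1y+2=0] ∩ [|A−(4, 8)|²=13]]
   so A = (2, 5)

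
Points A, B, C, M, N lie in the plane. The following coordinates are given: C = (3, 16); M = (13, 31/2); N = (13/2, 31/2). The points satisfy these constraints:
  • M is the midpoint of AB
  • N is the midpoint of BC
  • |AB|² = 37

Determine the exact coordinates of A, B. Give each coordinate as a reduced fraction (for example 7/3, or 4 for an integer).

1. B_x = 10  [B = 2·N−C = 2·(13/2, 31/2)−(3, 16)]
2. B_y = 15  [B = 2·N−C = 2·(13/2, 31/2)−(3, 16)]
   so B = (10, 15)
3. A_x = 16  [A = 2·M−B = 2·(13, 31/2)−(10, 15)]
4. A_y = 16  [A = 2·M−B = 2·(13, 31/2)−(10, 15)]
   so A = (16, 16)

A = (16, 16)
B = (10, 15)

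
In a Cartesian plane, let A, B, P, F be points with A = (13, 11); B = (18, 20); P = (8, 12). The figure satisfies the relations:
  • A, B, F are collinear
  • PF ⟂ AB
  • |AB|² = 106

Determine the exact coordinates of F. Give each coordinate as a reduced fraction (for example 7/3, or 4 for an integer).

1. F_x = 649/53  [[A, B, F are collinear ⇒ -9x+5y+62=0] ∩ [PF ⟂ AB ⇒ 5x+9y-148=0]]
2. F_y = 511/53  [[A, B, F are collinear ⇒ -9x+5y+62=0] ∩ [PF ⟂ AB ⇒ 5x+9y-148=0]]
   so F = (649/53, 511/53)

F = (649/53, 511/53)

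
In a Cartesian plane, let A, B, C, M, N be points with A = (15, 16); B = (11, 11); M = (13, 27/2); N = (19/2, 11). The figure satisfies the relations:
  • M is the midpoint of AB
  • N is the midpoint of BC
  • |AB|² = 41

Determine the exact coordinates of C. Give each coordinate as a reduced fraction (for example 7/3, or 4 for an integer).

C = (8, 11)

1. C_x = 8  [C = 2·N−B = 2·(19/2, 11)−(11, 11)]
2. C_y = 11  [C = 2·N−B = 2·(19/2, 11)−(11, 11)]
   so C = (8, 11)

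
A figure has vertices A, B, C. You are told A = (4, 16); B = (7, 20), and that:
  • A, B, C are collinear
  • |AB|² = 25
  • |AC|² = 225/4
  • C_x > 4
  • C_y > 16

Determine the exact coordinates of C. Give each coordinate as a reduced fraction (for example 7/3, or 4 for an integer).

1. C_x = 17/2  [[A, B, C are collinear ⇒ -4x+3y-32=0] ∩ [|C−(4, 16)|²=225/4]]
2. C_y = 22  [[A, B, C are collinear ⇒ -4x+3y-32=0] ∩ [|C−(4, 16)|²=225/4]]
   so C = (17/2, 22)

C = (17/2, 22)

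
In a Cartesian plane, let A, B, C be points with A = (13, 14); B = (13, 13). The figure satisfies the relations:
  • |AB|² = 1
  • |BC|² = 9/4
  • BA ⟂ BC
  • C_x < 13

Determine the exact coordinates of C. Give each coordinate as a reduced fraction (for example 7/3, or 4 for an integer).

C = (23/2, 13)

1. C_x = 23/2  [[BA ⟂ BC ⇒ 1y-13=0] ∩ [|C−(13, 13)|²=9/4]]
2. C_y = 13  [[BA ⟂ BC ⇒ 1y-13=0] ∩ [|C−(13, 13)|²=9/4]]
   so C = (23/2, 13)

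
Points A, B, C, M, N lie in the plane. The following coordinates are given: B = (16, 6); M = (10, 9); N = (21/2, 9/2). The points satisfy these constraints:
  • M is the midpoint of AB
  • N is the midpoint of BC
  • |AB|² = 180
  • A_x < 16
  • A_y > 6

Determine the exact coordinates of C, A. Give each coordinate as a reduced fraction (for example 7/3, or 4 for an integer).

C = (5, 3)
A = (4, 12)

1. A_x = 4  [A = 2·M−B = 2·(10, 9)−(16, 6)]
2. A_y = 12  [A = 2·M−B = 2·(10, 9)−(16, 6)]
   so A = (4, 12)
3. C_x = 5  [C = 2·N−B = 2·(21/2, 9/2)−(16, 6)]
4. C_y = 3  [C = 2·N−B = 2·(21/2, 9/2)−(16, 6)]
   so C = (5, 3)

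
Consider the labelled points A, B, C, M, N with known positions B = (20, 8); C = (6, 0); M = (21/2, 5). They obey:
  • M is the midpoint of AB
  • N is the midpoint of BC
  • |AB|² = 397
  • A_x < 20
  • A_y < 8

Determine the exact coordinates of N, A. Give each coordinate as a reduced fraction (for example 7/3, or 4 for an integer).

N = (13, 4)
A = (1, 2)

1. A_x = 1  [A = 2·M−B = 2·(21/2, 5)−(20, 8)]
2. A_y = 2  [A = 2·M−B = 2·(21/2, 5)−(20, 8)]
   so A = (1, 2)
3. N_x = 13  [2·N = B+C = (20, 8)+(6, 0)]
4. N_y = 4  [2·N = B+C = (20, 8)+(6, 0)]
   so N = (13, 4)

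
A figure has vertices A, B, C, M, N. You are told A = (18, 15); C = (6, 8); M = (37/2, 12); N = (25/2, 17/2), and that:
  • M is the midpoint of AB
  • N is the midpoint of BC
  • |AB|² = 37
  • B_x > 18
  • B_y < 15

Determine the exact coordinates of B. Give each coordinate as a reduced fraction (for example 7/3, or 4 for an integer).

1. B_x = 19  [B = 2·M−A = 2·(37/2, 12)−(18, 15)]
2. B_y = 9  [B = 2·M−A = 2·(37/2, 12)−(18, 15)]
   so B = (19, 9)

B = (19, 9)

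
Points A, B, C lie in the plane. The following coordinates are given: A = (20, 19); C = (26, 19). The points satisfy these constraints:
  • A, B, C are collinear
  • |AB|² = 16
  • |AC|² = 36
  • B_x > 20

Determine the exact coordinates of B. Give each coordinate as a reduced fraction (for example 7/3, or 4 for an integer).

B = (24, 19)

1. B_x = 24  [[A, B, C are collinear ⇒ -6y+114=0] ∩ [|B−(20, 19)|²=16]]
2. B_y = 19  [[A, B, C are collinear ⇒ -6y+114=0] ∩ [|B−(20, 19)|²=16]]
   so B = (24, 19)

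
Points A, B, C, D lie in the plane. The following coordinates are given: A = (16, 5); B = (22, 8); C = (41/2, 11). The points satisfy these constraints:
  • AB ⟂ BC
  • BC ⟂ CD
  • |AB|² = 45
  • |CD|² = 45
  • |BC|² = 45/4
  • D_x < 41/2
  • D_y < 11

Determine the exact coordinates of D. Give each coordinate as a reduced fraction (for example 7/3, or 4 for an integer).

D = (29/2, 8)

1. D_x = 29/2  [[BC ⟂ CD ⇒ -3/2x+3y-9/4=0] ∩ [|D−(41/2, 11)|²=45]]
2. D_y = 8  [[BC ⟂ CD ⇒ -3/2x+3y-9/4=0] ∩ [|D−(41/2, 11)|²=45]]
   so D = (29/2, 8)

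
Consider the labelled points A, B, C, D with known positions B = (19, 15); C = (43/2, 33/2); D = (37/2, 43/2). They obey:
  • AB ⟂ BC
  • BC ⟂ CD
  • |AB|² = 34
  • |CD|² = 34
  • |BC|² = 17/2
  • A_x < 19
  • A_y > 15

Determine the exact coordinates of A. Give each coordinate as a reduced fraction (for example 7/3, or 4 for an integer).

1. A_x = 16  [[AB ⟂ BC ⇒ -5/2x-3/2y+70=0] ∩ [|A−(19, 15)|²=34]]
2. A_y = 20  [[AB ⟂ BC ⇒ -5/2x-3/2y+70=0] ∩ [|A−(19, 15)|²=34]]
   so A = (16, 20)

A = (16, 20)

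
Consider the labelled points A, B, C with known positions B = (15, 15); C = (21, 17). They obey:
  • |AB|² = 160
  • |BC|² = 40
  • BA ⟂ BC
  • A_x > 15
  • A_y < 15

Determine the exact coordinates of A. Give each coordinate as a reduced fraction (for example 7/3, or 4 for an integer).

A = (19, 3)

1. A_x = 19  [[BA ⟂ BC ⇒ 6x+2y-120=0] ∩ [|A−(15, 15)|²=160]]
2. A_y = 3  [[BA ⟂ BC ⇒ 6x+2y-120=0] ∩ [|A−(15, 15)|²=160]]
   so A = (19, 3)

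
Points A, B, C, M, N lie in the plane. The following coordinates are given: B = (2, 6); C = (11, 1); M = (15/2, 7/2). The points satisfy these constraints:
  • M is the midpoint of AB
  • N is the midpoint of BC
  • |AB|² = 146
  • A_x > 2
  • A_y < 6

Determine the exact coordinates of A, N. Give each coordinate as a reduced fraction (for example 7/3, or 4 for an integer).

A = (13, 1)
N = (13/2, 7/2)

1. A_x = 13  [A = 2·M−B = 2·(15/2, 7/2)−(2, 6)]
2. A_y = 1  [A = 2·M−B = 2·(15/2, 7/2)−(2, 6)]
   so A = (13, 1)
3. N_x = 13/2  [2·N = B+C = (2, 6)+(11, 1)]
4. N_y = 7/2  [2·N = B+C = (2, 6)+(11, 1)]
   so N = (13/2, 7/2)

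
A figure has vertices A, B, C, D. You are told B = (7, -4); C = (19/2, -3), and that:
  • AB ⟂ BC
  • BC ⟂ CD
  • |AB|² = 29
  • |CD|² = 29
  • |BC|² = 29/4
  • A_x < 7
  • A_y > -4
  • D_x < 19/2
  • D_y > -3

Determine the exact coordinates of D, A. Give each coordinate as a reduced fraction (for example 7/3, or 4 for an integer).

1. D_x = 15/2  [[BC ⟂ CD ⇒ 5/2x+1y-83/4=0] ∩ [|D−(19/2, -3)|²=29]]
2. D_y = 2  [[BC ⟂ CD ⇒ 5/2x+1y-83/4=0] ∩ [|D−(19/2, -3)|²=29]]
   so D = (15/2, 2)
3. A_x = 5  [[AB ⟂ BC ⇒ -5/2x-1y+27/2=0] ∩ [|A−(7, -4)|²=29]]
4. A_y = 1  [[AB ⟂ BC ⇒ -5/2x-1y+27/2=0] ∩ [|A−(7, -4)|²=29]]
   so A = (5, 1)

D = (15/2, 2)
A = (5, 1)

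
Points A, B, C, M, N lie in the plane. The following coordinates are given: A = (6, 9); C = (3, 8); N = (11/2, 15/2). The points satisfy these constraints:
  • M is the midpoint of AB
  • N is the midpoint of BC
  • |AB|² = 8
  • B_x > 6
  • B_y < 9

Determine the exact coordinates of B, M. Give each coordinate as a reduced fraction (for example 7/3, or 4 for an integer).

B = (8, 7)
M = (7, 8)

1. B_x = 8  [B = 2·N−C = 2·(11/2, 15/2)−(3, 8)]
2. B_y = 7  [B = 2·N−C = 2·(11/2, 15/2)−(3, 8)]
   so B = (8, 7)
3. M_x = 7  [2·M = A+B = (6, 9)+(8, 7)]
4. M_y = 8  [2·M = A+B = (6, 9)+(8, 7)]
   so M = (7, 8)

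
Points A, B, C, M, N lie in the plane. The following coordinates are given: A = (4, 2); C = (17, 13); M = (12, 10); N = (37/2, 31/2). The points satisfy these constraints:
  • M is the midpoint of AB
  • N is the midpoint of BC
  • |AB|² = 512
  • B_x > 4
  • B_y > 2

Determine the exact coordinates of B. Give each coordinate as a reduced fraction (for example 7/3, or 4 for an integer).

B = (20, 18)

1. B_x = 20  [B = 2·M−A = 2·(12, 10)−(4, 2)]
2. B_y = 18  [B = 2·M−A = 2·(12, 10)−(4, 2)]
   so B = (20, 18)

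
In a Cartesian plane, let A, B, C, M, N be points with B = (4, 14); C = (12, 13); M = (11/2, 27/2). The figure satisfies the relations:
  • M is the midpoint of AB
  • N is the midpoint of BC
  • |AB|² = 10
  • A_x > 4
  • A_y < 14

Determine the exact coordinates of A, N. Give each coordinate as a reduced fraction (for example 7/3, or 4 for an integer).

1. A_x = 7  [A = 2·M−B = 2·(11/2, 27/2)−(4, 14)]
2. A_y = 13  [A = 2·M−B = 2·(11/2, 27/2)−(4, 14)]
   so A = (7, 13)
3. N_x = 8  [2·N = B+C = (4, 14)+(12, 13)]
4. N_y = 27/2  [2·N = B+C = (4, 14)+(12, 13)]
   so N = (8, 27/2)

A = (7, 13)
N = (8, 27/2)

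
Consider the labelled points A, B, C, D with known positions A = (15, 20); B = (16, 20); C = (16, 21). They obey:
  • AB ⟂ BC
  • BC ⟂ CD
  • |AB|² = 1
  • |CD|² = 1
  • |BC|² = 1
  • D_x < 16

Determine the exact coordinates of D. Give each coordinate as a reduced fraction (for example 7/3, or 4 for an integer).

1. D_x = 15  [[BC ⟂ CD ⇒ 1y-21=0] ∩ [|D−(16, 21)|²=1]]
2. D_y = 21  [[BC ⟂ CD ⇒ 1y-21=0] ∩ [|D−(16, 21)|²=1]]
   so D = (15, 21)

D = (15, 21)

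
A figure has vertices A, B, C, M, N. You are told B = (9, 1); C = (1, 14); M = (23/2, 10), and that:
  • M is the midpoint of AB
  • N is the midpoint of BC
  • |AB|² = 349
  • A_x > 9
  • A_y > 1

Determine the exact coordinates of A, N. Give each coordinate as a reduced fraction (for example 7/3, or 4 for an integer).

A = (14, 19)
N = (5, 15/2)

1. A_x = 14  [A = 2·M−B = 2·(23/2, 10)−(9, 1)]
2. A_y = 19  [A = 2·M−B = 2·(23/2, 10)−(9, 1)]
   so A = (14, 19)
3. N_x = 5  [2·N = B+C = (9, 1)+(1, 14)]
4. N_y = 15/2  [2·N = B+C = (9, 1)+(1, 14)]
   so N = (5, 15/2)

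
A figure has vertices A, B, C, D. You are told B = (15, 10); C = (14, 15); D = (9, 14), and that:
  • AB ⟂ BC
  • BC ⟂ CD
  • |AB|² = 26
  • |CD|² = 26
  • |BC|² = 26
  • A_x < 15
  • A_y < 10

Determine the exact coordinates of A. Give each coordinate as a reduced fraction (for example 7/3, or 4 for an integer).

1. A_x = 10  [[AB ⟂ BC ⇒ 1x-5y+35=0] ∩ [|A−(15, 10)|²=26]]
2. A_y = 9  [[AB ⟂ BC ⇒ 1x-5y+35=0] ∩ [|A−(15, 10)|²=26]]
   so A = (10, 9)

A = (10, 9)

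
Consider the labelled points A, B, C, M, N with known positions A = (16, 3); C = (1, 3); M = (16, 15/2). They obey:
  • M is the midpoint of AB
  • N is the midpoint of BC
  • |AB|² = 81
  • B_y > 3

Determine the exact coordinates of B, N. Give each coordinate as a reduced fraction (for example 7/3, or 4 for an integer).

B = (16, 12)
N = (17/2, 15/2)

1. B_x = 16  [B = 2·M−A = 2·(16, 15/2)−(16, 3)]
2. B_y = 12  [B = 2·M−A = 2·(16, 15/2)−(16, 3)]
   so B = (16, 12)
3. N_x = 17/2  [2·N = B+C = (16, 12)+(1, 3)]
4. N_y = 15/2  [2·N = B+C = (16, 12)+(1, 3)]
   so N = (17/2, 15/2)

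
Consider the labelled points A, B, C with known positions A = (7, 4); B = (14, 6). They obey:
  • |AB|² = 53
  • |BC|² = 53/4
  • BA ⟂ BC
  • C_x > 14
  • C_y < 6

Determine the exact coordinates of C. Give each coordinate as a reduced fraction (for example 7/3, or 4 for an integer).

1. C_x = 15  [[BA ⟂ BC ⇒ -7x-2y+110=0] ∩ [|C−(14, 6)|²=53/4]]
2. C_y = 5/2  [[BA ⟂ BC ⇒ -7x-2y+110=0] ∩ [|C−(14, 6)|²=53/4]]
   so C = (15, 5/2)

C = (15, 5/2)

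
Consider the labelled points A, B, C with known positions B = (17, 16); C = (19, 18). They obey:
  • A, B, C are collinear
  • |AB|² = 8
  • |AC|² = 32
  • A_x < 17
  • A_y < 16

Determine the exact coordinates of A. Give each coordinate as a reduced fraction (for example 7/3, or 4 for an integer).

A = (15, 14)

1. A_x = 15  [[A, B, C are collinear ⇒ -2x+2y+2=0] ∩ [|A−(17, 16)|²=8]]
2. A_y = 14  [[A, B, C are collinear ⇒ -2x+2y+2=0] ∩ [|A−(17, 16)|²=8]]
   so A = (15, 14)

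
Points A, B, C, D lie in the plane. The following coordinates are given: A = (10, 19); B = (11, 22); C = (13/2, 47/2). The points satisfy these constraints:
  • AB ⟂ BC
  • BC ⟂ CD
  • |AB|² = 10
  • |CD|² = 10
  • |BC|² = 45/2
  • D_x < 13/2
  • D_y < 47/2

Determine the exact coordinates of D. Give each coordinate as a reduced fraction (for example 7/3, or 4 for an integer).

D = (11/2, 41/2)

1. D_x = 11/2  [[BC ⟂ CD ⇒ -9/2x+3/2y-6=0] ∩ [|D−(13/2, 47/2)|²=10]]
2. D_y = 41/2  [[BC ⟂ CD ⇒ -9/2x+3/2y-6=0] ∩ [|D−(13/2, 47/2)|²=10]]
   so D = (11/2, 41/2)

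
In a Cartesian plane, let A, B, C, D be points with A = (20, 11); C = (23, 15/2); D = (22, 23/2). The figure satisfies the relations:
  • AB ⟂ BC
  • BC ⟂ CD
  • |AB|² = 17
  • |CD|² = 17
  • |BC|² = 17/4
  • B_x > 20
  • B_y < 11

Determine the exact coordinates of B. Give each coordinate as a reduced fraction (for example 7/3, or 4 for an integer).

B = (21, 7)

1. B_x = 21  [[BC ⟂ CD ⇒ 1x-4y+7=0] ∩ [|B−(20, 11)|²=17]]
2. B_y = 7  [[BC ⟂ CD ⇒ 1x-4y+7=0] ∩ [|B−(20, 11)|²=17]]
   so B = (21, 7)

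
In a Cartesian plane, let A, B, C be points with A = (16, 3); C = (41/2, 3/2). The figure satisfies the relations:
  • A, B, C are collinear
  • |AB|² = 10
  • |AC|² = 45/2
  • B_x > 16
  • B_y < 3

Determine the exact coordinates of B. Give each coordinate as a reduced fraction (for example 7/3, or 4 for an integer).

B = (19, 2)

1. B_x = 19  [[A, B, C are collinear ⇒ -3/2x-9/2y+75/2=0] ∩ [|B−(16, 3)|²=10]]
2. B_y = 2  [[A, B, C are collinear ⇒ -3/2x-9/2y+75/2=0] ∩ [|B−(16, 3)|²=10]]
   so B = (19, 2)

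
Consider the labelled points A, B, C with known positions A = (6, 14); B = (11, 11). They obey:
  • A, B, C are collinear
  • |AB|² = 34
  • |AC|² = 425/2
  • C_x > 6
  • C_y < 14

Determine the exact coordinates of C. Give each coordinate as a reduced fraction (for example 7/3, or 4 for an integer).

C = (37/2, 13/2)

1. C_x = 37/2  [[A, B, C are collinear ⇒ 3x+5y-88=0] ∩ [|C−(6, 14)|²=425/2]]
2. C_y = 13/2  [[A, B, C are collinear ⇒ 3x+5y-88=0] ∩ [|C−(6, 14)|²=425/2]]
   so C = (37/2, 13/2)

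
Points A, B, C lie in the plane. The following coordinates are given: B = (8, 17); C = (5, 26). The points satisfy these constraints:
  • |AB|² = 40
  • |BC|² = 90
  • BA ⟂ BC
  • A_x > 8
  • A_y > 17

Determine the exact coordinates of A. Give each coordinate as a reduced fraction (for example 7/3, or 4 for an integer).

A = (14, 19)

1. A_x = 14  [[BA ⟂ BC ⇒ -3x+9y-129=0] ∩ [|A−(8, 17)|²=40]]
2. A_y = 19  [[BA ⟂ BC ⇒ -3x+9y-129=0] ∩ [|A−(8, 17)|²=40]]
   so A = (14, 19)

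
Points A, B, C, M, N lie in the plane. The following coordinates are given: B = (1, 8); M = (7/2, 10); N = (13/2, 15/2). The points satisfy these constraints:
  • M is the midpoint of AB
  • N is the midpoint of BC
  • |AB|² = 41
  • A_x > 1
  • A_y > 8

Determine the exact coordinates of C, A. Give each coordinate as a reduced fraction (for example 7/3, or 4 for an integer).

C = (12, 7)
A = (6, 12)

1. A_x = 6  [A = 2·M−B = 2·(7/2, 10)−(1, 8)]
2. A_y = 12  [A = 2·M−B = 2·(7/2, 10)−(1, 8)]
   so A = (6, 12)
3. C_x = 12  [C = 2·N−B = 2·(13/2, 15/2)−(1, 8)]
4. C_y = 7  [C = 2·N−B = 2·(13/2, 15/2)−(1, 8)]
   so C = (12, 7)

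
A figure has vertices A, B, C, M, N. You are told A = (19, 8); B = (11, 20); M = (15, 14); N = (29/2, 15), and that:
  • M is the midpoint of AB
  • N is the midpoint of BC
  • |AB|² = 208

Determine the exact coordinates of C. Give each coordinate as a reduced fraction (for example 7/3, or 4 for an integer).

1. C_x = 18  [C = 2·N−B = 2·(29/2, 15)−(11, 20)]
2. C_y = 10  [C = 2·N−B = 2·(29/2, 15)−(11, 20)]
   so C = (18, 10)

C = (18, 10)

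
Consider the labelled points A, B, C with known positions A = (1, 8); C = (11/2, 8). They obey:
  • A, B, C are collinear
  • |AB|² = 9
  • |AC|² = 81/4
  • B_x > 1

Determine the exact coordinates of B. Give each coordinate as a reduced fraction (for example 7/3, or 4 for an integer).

1. B_x = 4  [[A, B, C are collinear ⇒ -9/2y+36=0] ∩ [|B−(1, 8)|²=9]]
2. B_y = 8  [[A, B, C are collinear ⇒ -9/2y+36=0] ∩ [|B−(1, 8)|²=9]]
   so B = (4, 8)

B = (4, 8)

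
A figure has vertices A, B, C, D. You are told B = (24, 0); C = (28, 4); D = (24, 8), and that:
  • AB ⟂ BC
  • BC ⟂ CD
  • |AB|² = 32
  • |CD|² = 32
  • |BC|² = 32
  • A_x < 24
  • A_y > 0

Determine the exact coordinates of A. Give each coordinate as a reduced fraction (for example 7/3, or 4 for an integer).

A = (20, 4)

1. A_x = 20  [[AB ⟂ BC ⇒ -4x-4y+96=0] ∩ [|A−(24, 0)|²=32]]
2. A_y = 4  [[AB ⟂ BC ⇒ -4x-4y+96=0] ∩ [|A−(24, 0)|²=32]]
   so A = (20, 4)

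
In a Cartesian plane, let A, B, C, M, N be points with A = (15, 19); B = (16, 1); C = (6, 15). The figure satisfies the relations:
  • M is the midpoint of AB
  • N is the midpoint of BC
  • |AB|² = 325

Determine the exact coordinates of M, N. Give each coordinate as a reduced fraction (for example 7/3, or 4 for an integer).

M = (31/2, 10)
N = (11, 8)

1. M_x = 31/2  [2·M = A+B = (15, 19)+(16, 1)]
2. M_y = 10  [2·M = A+B = (15, 19)+(16, 1)]
   so M = (31/2, 10)
3. N_x = 11  [2·N = B+C = (16, 1)+(6, 15)]
4. N_y = 8  [2·N = B+C = (16, 1)+(6, 15)]
   so N = (11, 8)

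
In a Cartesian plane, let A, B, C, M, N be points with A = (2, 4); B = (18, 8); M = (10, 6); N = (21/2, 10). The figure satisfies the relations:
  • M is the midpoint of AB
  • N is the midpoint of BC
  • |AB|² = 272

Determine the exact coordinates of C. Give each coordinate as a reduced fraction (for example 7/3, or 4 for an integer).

C = (3, 12)

1. C_x = 3  [C = 2·N−B = 2·(21/2, 10)−(18, 8)]
2. C_y = 12  [C = 2·N−B = 2·(21/2, 10)−(18, 8)]
   so C = (3, 12)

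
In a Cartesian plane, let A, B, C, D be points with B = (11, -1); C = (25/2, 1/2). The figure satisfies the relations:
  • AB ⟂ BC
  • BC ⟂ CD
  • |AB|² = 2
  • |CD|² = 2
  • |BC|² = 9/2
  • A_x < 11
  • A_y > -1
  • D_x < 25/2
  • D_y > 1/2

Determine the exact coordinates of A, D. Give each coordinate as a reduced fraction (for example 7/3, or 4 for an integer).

1. A_x = 10  [[AB ⟂ BC ⇒ -3/2x-3/2y+15=0] ∩ [|A−(11, -1)|²=2]]
2. A_y = 0  [[AB ⟂ BC ⇒ -3/2x-3/2y+15=0] ∩ [|A−(11, -1)|²=2]]
   so A = (10, 0)
3. D_x = 23/2  [[BC ⟂ CD ⇒ 3/2x+3/2y-39/2=0] ∩ [|D−(25/2, 1/2)|²=2]]
4. D_y = 3/2  [[BC ⟂ CD ⇒ 3/2x+3/2y-39/2=0] ∩ [|D−(25/2, 1/2)|²=2]]
   so D = (23/2, 3/2)

A = (10, 0)
D = (23/2, 3/2)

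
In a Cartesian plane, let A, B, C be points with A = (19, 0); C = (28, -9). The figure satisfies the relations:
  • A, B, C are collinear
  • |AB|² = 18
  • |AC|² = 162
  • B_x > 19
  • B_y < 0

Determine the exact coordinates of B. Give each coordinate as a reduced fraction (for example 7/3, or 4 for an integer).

B = (22, -3)

1. B_x = 22  [[A, B, C are collinear ⇒ -9x-9y+171=0] ∩ [|B−(19, 0)|²=18]]
2. B_y = -3  [[A, B, C are collinear ⇒ -9x-9y+171=0] ∩ [|B−(19, 0)|²=18]]
   so B = (22, -3)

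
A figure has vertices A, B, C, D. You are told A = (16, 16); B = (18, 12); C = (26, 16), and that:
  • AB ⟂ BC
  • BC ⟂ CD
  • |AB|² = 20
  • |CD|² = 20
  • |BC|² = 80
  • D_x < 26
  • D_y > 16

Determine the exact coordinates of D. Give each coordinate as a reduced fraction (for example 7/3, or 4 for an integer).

D = (24, 20)

1. D_x = 24  [[BC ⟂ CD ⇒ 8x+4y-272=0] ∩ [|D−(26, 16)|²=20]]
2. D_y = 20  [[BC ⟂ CD ⇒ 8x+4y-272=0] ∩ [|D−(26, 16)|²=20]]
   so D = (24, 20)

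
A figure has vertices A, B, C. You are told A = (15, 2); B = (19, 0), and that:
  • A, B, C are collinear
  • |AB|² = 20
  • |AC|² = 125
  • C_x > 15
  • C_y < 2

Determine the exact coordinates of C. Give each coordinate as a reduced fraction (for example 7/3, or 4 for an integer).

C = (25, -3)

1. C_x = 25  [[A, B, C are collinear ⇒ 2x+4y-38=0] ∩ [|C−(15, 2)|²=125]]
2. C_y = -3  [[A, B, C are collinear ⇒ 2x+4y-38=0] ∩ [|C−(15, 2)|²=125]]
   so C = (25, -3)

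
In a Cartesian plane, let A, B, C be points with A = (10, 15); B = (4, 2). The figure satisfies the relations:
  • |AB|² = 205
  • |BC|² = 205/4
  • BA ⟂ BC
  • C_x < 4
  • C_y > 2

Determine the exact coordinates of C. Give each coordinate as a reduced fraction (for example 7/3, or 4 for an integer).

C = (-5/2, 5)

1. C_x = -5/2  [[BA ⟂ BC ⇒ 6x+13y-50=0] ∩ [|C−(4, 2)|²=205/4]]
2. C_y = 5  [[BA ⟂ BC ⇒ 6x+13y-50=0] ∩ [|C−(4, 2)|²=205/4]]
   so C = (-5/2, 5)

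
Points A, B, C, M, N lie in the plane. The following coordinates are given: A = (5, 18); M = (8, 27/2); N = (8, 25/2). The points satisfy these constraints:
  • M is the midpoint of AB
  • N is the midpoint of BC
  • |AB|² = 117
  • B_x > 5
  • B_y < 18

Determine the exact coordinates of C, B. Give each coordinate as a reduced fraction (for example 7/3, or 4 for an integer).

C = (5, 16)
B = (11, 9)

1. B_x = 11  [B = 2·M−A = 2·(8, 27/2)−(5, 18)]
2. B_y = 9  [B = 2·M−A = 2·(8, 27/2)−(5, 18)]
   so B = (11, 9)
3. C_x = 5  [C = 2·N−B = 2·(8, 25/2)−(11, 9)]
4. C_y = 16  [C = 2·N−B = 2·(8, 25/2)−(11, 9)]
   so C = (5, 16)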